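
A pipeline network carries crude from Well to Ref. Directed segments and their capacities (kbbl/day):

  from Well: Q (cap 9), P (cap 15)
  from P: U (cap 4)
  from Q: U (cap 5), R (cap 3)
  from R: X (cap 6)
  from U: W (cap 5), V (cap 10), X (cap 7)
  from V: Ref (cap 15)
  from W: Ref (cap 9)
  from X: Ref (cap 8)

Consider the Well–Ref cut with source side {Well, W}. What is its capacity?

33

Edges leaving {Well, W}: Well→P (15), Well→Q (9), W→Ref (9).
Cut capacity = 15 + 9 + 9 = 33.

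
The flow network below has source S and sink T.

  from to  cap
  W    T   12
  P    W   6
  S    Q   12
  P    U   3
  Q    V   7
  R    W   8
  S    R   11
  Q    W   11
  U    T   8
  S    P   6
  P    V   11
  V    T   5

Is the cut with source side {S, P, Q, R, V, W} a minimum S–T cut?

Yes — it is a minimum cut (capacity 20).

Given cut capacity: 3 + 5 + 12 = 20.
Augment S→P→U→T: bottleneck 3, flow now 3.
Augment S→P→V→T: bottleneck 3, flow now 6.
Augment S→Q→V→T: bottleneck 2, flow now 8.
Augment S→Q→W→T: bottleneck 10, flow now 18.
Augment S→R→W→T: bottleneck 2, flow now 20.
No augmenting path remains; maximum flow = 20.
Cut capacity 20 equals the max flow, so it is a minimum cut.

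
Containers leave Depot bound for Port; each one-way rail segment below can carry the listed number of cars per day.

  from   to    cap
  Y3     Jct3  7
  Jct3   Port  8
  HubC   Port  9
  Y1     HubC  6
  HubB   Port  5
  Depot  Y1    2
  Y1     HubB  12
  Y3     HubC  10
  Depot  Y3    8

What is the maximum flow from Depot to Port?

Augment Depot→Y1→HubB→Port: bottleneck 2, flow now 2.
Augment Depot→Y3→Jct3→Port: bottleneck 7, flow now 9.
Augment Depot→Y3→HubC→Port: bottleneck 1, flow now 10.
No augmenting path remains; maximum flow = 10.
In the residual graph, reachable from Depot: {Depot}.
Min-cut edges: Depot→Y1 (2), Depot→Y3 (8); capacity 2 + 8 = 10.
This cut is saturated, so no flow can exceed 10.

10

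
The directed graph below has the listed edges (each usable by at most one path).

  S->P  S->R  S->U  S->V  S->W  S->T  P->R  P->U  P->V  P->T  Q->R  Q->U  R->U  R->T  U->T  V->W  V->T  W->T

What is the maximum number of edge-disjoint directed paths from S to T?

6

Assign every edge capacity 1; by Menger, the answer equals the max flow.
Path S→T (+1); total 1.
Path S→P→T (+1); total 2.
Path S→R→T (+1); total 3.
Path S→U→T (+1); total 4.
Path S→V→T (+1); total 5.
Path S→W→T (+1); total 6.
No residual S→T path; max flow = 6.
Certifying cut of size 6: {S→P, S→R, S→T, S→U, S→V, S→W}.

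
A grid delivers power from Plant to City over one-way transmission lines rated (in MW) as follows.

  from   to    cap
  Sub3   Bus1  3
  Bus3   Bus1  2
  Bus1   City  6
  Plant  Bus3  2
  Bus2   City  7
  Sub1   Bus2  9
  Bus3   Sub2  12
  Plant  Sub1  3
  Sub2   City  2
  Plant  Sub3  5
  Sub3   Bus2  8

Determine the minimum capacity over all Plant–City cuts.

Augment Plant→Bus3→Sub2→City: bottleneck 2, flow now 2.
Augment Plant→Sub3→Bus1→City: bottleneck 3, flow now 5.
Augment Plant→Sub3→Bus2→City: bottleneck 2, flow now 7.
Augment Plant→Sub1→Bus2→City: bottleneck 3, flow now 10.
No augmenting path remains; maximum flow = 10.
By max-flow min-cut, the minimum cut capacity equals the max flow.
In the residual graph, reachable from Plant: {Plant}.
Min-cut edges: Plant→Bus3 (2), Plant→Sub3 (5), Plant→Sub1 (3); capacity 2 + 5 + 3 = 10.

10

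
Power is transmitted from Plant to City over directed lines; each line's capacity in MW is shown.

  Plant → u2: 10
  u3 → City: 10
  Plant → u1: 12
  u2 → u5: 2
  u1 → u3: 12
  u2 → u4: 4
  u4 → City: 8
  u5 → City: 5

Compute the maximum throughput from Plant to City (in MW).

16

Augment Plant→u1→u3→City: bottleneck 10, flow now 10.
Augment Plant→u2→u4→City: bottleneck 4, flow now 14.
Augment Plant→u2→u5→City: bottleneck 2, flow now 16.
No augmenting path remains; maximum flow = 16.
In the residual graph, reachable from Plant: {Plant, u1, u2, u3}.
Min-cut edges: u2→u4 (4), u2→u5 (2), u3→City (10); capacity 4 + 2 + 10 = 16.
This cut is saturated, so no flow can exceed 16.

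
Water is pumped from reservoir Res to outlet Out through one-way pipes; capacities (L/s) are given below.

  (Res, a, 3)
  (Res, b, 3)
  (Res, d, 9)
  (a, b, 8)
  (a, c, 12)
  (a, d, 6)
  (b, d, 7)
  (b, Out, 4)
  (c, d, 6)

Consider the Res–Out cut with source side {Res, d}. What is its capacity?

6

Edges leaving {Res, d}: Res→a (3), Res→b (3).
Cut capacity = 3 + 3 = 6.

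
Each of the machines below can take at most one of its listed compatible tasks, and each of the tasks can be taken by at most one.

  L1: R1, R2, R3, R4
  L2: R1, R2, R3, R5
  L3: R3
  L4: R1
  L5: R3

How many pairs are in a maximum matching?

Unit-capacity flow: source→left, listed edges, right→sink; max matching = max flow.
Augmenting path L1→R1 (+1); matched 1.
Augmenting path L2→R2 (+1); matched 2.
Augmenting path L3→R3 (+1); matched 3.
Augmenting path L4→R1→L1→R4 (+1); matched 4.
No augmenting path remains; maximum matching = 4.
König certificate: {L1, L2, L4, R3} is a vertex cover of size 4 (every listed pair touches it), so no matching can be larger.

4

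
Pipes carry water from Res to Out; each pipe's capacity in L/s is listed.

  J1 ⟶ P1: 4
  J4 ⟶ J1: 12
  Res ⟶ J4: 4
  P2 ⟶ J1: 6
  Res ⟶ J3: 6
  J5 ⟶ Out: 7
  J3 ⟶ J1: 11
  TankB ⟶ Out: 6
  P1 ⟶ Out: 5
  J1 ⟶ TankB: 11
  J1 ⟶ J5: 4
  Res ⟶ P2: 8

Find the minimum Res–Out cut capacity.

Augment Res→J3→J1→P1→Out: bottleneck 4, flow now 4.
Augment Res→J3→J1→TankB→Out: bottleneck 2, flow now 6.
Augment Res→J4→J1→TankB→Out: bottleneck 4, flow now 10.
Augment Res→P2→J1→J5→Out: bottleneck 4, flow now 14.
No augmenting path remains; maximum flow = 14.
By max-flow min-cut, the minimum cut capacity equals the max flow.
In the residual graph, reachable from Res: {Res, J3, J4, P2, J1, TankB}.
Min-cut edges: J1→P1 (4), J1→J5 (4), TankB→Out (6); capacity 4 + 4 + 6 = 14.

14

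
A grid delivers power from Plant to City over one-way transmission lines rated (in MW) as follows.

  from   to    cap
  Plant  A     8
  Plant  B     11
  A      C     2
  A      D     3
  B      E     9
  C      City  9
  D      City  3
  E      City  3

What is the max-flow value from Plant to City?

Augment Plant→A→C→City: bottleneck 2, flow now 2.
Augment Plant→A→D→City: bottleneck 3, flow now 5.
Augment Plant→B→E→City: bottleneck 3, flow now 8.
No augmenting path remains; maximum flow = 8.
In the residual graph, reachable from Plant: {Plant, A, B, E}.
Min-cut edges: A→C (2), A→D (3), E→City (3); capacity 2 + 3 + 3 = 8.
This cut is saturated, so no flow can exceed 8.

8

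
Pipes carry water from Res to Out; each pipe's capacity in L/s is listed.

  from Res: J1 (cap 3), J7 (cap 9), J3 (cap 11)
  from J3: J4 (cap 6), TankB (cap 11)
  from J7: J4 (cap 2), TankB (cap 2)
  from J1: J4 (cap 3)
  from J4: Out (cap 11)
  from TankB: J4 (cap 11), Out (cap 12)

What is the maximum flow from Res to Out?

Augment Res→J3→J4→Out: bottleneck 6, flow now 6.
Augment Res→J3→TankB→Out: bottleneck 5, flow now 11.
Augment Res→J7→J4→Out: bottleneck 2, flow now 13.
Augment Res→J7→TankB→Out: bottleneck 2, flow now 15.
Augment Res→J1→J4→Out: bottleneck 3, flow now 18.
No augmenting path remains; maximum flow = 18.
In the residual graph, reachable from Res: {Res, J7}.
Min-cut edges: Res→J3 (11), Res→J1 (3), J7→J4 (2), J7→TankB (2); capacity 11 + 3 + 2 + 2 = 18.
This cut is saturated, so no flow can exceed 18.

18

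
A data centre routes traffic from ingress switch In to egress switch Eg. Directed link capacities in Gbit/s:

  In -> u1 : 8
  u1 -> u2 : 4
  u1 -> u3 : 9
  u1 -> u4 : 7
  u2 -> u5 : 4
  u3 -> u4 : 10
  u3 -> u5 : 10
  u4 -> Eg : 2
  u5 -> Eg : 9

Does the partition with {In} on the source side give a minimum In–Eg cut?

Yes — it is a minimum cut (capacity 8).

Given cut capacity: 8 = 8.
Augment In→u1→u4→Eg: bottleneck 2, flow now 2.
Augment In→u1→u2→u5→Eg: bottleneck 4, flow now 6.
Augment In→u1→u3→u5→Eg: bottleneck 2, flow now 8.
No augmenting path remains; maximum flow = 8.
Cut capacity 8 equals the max flow, so it is a minimum cut.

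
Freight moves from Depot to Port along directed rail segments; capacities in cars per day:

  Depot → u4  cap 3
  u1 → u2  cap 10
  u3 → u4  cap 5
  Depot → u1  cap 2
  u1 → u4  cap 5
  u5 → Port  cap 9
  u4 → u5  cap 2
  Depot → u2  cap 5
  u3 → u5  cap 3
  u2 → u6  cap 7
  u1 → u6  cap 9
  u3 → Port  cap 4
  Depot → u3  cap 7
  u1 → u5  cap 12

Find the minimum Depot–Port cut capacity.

11

Augment Depot→u3→Port: bottleneck 4, flow now 4.
Augment Depot→u1→u5→Port: bottleneck 2, flow now 6.
Augment Depot→u3→u5→Port: bottleneck 3, flow now 9.
Augment Depot→u4→u5→Port: bottleneck 2, flow now 11.
No augmenting path remains; maximum flow = 11.
By max-flow min-cut, the minimum cut capacity equals the max flow.
In the residual graph, reachable from Depot: {Depot, u2, u4, u6}.
Min-cut edges: Depot→u1 (2), Depot→u3 (7), u4→u5 (2); capacity 2 + 7 + 2 = 11.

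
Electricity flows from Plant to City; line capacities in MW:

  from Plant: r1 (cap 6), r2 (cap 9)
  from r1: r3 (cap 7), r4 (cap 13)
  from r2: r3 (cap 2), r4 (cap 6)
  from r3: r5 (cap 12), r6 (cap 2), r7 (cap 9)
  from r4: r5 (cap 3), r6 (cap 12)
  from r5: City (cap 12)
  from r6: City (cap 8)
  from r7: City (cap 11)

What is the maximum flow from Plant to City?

Augment Plant→r1→r3→r5→City: bottleneck 6, flow now 6.
Augment Plant→r2→r3→r5→City: bottleneck 2, flow now 8.
Augment Plant→r2→r4→r5→City: bottleneck 3, flow now 11.
Augment Plant→r2→r4→r6→City: bottleneck 3, flow now 14.
No augmenting path remains; maximum flow = 14.
In the residual graph, reachable from Plant: {Plant, r2}.
Min-cut edges: Plant→r1 (6), r2→r3 (2), r2→r4 (6); capacity 6 + 2 + 6 = 14.
This cut is saturated, so no flow can exceed 14.

14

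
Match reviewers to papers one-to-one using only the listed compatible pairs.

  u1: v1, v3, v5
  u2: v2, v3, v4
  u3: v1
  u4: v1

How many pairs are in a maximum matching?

Unit-capacity flow: source→left, listed edges, right→sink; max matching = max flow.
Augmenting path u1→v1 (+1); matched 1.
Augmenting path u2→v2 (+1); matched 2.
Augmenting path u3→v1→u1→v3 (+1); matched 3.
No augmenting path remains; maximum matching = 3.
König certificate: {u1, u2, v1} is a vertex cover of size 3 (every listed pair touches it), so no matching can be larger.

3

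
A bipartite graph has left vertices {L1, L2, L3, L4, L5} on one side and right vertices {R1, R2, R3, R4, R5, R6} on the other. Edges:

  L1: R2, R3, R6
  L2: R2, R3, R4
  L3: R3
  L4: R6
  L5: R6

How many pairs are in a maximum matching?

Unit-capacity flow: source→left, listed edges, right→sink; max matching = max flow.
Augmenting path L1→R2 (+1); matched 1.
Augmenting path L2→R3 (+1); matched 2.
Augmenting path L4→R6 (+1); matched 3.
Augmenting path L3→R3→L2→R4 (+1); matched 4.
No augmenting path remains; maximum matching = 4.
König certificate: {L1, L2, L3, R6} is a vertex cover of size 4 (every listed pair touches it), so no matching can be larger.

4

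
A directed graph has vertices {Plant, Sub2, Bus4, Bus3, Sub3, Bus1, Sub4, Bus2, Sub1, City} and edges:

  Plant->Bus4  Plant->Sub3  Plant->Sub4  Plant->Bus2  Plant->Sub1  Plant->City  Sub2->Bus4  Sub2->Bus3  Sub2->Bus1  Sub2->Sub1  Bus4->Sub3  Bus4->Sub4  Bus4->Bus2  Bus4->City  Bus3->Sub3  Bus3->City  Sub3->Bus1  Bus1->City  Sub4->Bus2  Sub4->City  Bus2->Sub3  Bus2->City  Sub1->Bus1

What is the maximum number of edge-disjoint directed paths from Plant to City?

5

Assign every edge capacity 1; by Menger, the answer equals the max flow.
Path Plant→City (+1); total 1.
Path Plant→Bus4→City (+1); total 2.
Path Plant→Sub4→City (+1); total 3.
Path Plant→Bus2→City (+1); total 4.
Path Plant→Sub3→Bus1→City (+1); total 5.
No residual Plant→City path; max flow = 5.
Certifying cut of size 5: {Bus1→City, Plant→Bus2, Plant→Bus4, Plant→City, Plant→Sub4}.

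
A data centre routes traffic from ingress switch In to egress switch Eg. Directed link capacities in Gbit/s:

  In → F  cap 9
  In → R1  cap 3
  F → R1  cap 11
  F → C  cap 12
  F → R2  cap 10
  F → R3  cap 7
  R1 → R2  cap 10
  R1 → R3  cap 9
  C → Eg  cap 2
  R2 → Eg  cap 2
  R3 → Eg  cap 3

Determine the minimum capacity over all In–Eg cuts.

Augment In→F→C→Eg: bottleneck 2, flow now 2.
Augment In→F→R2→Eg: bottleneck 2, flow now 4.
Augment In→F→R3→Eg: bottleneck 3, flow now 7.
No augmenting path remains; maximum flow = 7.
By max-flow min-cut, the minimum cut capacity equals the max flow.
In the residual graph, reachable from In: {In, F, R1, C, R2, R3}.
Min-cut edges: C→Eg (2), R2→Eg (2), R3→Eg (3); capacity 2 + 2 + 3 = 7.

7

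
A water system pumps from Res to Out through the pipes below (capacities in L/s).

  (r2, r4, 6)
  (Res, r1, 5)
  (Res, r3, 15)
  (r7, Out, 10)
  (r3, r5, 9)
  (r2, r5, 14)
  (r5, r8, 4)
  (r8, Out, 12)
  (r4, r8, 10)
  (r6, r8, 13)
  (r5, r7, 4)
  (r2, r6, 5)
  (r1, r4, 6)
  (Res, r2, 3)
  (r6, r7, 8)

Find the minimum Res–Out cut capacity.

Augment Res→r1→r4→r8→Out: bottleneck 5, flow now 5.
Augment Res→r2→r4→r8→Out: bottleneck 3, flow now 8.
Augment Res→r3→r5→r7→Out: bottleneck 4, flow now 12.
Augment Res→r3→r5→r8→Out: bottleneck 4, flow now 16.
No augmenting path remains; maximum flow = 16.
By max-flow min-cut, the minimum cut capacity equals the max flow.
In the residual graph, reachable from Res: {Res, r3, r5}.
Min-cut edges: Res→r1 (5), Res→r2 (3), r5→r7 (4), r5→r8 (4); capacity 5 + 3 + 4 + 4 = 16.

16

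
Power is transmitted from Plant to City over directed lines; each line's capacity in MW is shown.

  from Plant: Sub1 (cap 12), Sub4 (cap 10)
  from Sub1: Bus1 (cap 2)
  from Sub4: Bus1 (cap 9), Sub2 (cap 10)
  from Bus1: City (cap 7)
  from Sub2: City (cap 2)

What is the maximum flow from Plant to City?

9

Augment Plant→Sub1→Bus1→City: bottleneck 2, flow now 2.
Augment Plant→Sub4→Bus1→City: bottleneck 5, flow now 7.
Augment Plant→Sub4→Sub2→City: bottleneck 2, flow now 9.
No augmenting path remains; maximum flow = 9.
In the residual graph, reachable from Plant: {Plant, Sub1, Sub4, Bus1, Sub2}.
Min-cut edges: Bus1→City (7), Sub2→City (2); capacity 7 + 2 = 9.
This cut is saturated, so no flow can exceed 9.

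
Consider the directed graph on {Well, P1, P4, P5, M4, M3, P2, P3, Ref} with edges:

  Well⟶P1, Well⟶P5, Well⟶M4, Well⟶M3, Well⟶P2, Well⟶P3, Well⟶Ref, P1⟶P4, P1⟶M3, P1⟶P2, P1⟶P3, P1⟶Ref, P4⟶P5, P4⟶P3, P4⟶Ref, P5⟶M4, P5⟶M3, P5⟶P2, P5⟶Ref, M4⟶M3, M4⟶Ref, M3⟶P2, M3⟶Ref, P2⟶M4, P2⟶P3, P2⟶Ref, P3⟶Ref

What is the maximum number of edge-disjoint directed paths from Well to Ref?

Assign every edge capacity 1; by Menger, the answer equals the max flow.
Path Well→Ref (+1); total 1.
Path Well→P1→Ref (+1); total 2.
Path Well→P5→Ref (+1); total 3.
Path Well→M4→Ref (+1); total 4.
Path Well→M3→Ref (+1); total 5.
Path Well→P2→Ref (+1); total 6.
Path Well→P3→Ref (+1); total 7.
No residual Well→Ref path; max flow = 7.
Certifying cut of size 7: {Well→M3, Well→M4, Well→P1, Well→P2, Well→P3, Well→P5, Well→Ref}.

7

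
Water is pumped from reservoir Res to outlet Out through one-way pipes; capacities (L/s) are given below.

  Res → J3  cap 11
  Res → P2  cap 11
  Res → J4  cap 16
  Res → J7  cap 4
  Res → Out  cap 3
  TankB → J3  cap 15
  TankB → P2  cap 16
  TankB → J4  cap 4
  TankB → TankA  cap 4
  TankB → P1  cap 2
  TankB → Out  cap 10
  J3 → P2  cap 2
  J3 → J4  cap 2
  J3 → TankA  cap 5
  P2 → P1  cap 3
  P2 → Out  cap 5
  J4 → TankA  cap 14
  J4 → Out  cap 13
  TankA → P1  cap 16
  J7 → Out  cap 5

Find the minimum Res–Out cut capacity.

25

Augment Res→Out: bottleneck 3, flow now 3.
Augment Res→P2→Out: bottleneck 5, flow now 8.
Augment Res→J4→Out: bottleneck 13, flow now 21.
Augment Res→J7→Out: bottleneck 4, flow now 25.
No augmenting path remains; maximum flow = 25.
By max-flow min-cut, the minimum cut capacity equals the max flow.
In the residual graph, reachable from Res: {Res, J3, P2, J4, TankA, P1}.
Min-cut edges: Res→J7 (4), Res→Out (3), P2→Out (5), J4→Out (13); capacity 4 + 3 + 5 + 13 = 25.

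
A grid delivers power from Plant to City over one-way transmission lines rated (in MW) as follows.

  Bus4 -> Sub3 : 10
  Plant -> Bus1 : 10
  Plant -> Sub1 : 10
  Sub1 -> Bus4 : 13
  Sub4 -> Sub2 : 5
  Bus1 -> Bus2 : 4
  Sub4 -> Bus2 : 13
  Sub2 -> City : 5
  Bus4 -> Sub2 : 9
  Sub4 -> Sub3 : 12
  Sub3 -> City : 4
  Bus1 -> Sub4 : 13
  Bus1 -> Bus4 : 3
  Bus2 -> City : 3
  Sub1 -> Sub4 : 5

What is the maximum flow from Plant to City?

12

Augment Plant→Bus1→Bus2→City: bottleneck 3, flow now 3.
Augment Plant→Sub1→Sub4→Sub3→City: bottleneck 4, flow now 7.
Augment Plant→Sub1→Sub4→Sub2→City: bottleneck 1, flow now 8.
Augment Plant→Sub1→Bus4→Sub2→City: bottleneck 4, flow now 12.
No augmenting path remains; maximum flow = 12.
In the residual graph, reachable from Plant: {Plant, Sub1, Bus1, Sub4, Bus4, Sub3, Bus2, Sub2}.
Min-cut edges: Sub3→City (4), Bus2→City (3), Sub2→City (5); capacity 4 + 3 + 5 = 12.
This cut is saturated, so no flow can exceed 12.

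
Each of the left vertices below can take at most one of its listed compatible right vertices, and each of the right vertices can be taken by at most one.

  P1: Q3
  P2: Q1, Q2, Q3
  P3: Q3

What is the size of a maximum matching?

2

Unit-capacity flow: source→left, listed edges, right→sink; max matching = max flow.
Augmenting path P1→Q3 (+1); matched 1.
Augmenting path P2→Q1 (+1); matched 2.
No augmenting path remains; maximum matching = 2.
König certificate: {P2, Q3} is a vertex cover of size 2 (every listed pair touches it), so no matching can be larger.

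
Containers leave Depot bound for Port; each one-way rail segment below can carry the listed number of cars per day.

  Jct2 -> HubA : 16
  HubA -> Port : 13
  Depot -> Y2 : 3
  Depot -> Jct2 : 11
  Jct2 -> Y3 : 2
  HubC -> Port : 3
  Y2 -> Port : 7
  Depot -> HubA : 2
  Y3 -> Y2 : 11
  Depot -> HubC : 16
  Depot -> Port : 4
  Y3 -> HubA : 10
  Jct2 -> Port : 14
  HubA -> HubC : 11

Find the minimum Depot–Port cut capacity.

23

Augment Depot→Port: bottleneck 4, flow now 4.
Augment Depot→Jct2→Port: bottleneck 11, flow now 15.
Augment Depot→HubA→Port: bottleneck 2, flow now 17.
Augment Depot→HubC→Port: bottleneck 3, flow now 20.
Augment Depot→Y2→Port: bottleneck 3, flow now 23.
No augmenting path remains; maximum flow = 23.
By max-flow min-cut, the minimum cut capacity equals the max flow.
In the residual graph, reachable from Depot: {Depot, HubC}.
Min-cut edges: Depot→Jct2 (11), Depot→HubA (2), Depot→Y2 (3), Depot→Port (4), HubC→Port (3); capacity 11 + 2 + 3 + 4 + 3 = 23.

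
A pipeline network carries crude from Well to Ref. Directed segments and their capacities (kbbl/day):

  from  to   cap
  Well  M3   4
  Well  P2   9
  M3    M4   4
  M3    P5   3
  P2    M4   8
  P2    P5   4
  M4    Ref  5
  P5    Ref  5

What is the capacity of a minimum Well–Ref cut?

10

Augment Well→M3→M4→Ref: bottleneck 4, flow now 4.
Augment Well→P2→M4→Ref: bottleneck 1, flow now 5.
Augment Well→P2→P5→Ref: bottleneck 4, flow now 9.
Augment Well→P2→M4→M3→P5→Ref: bottleneck 1, flow now 10. (uses reverse residual edge)
No augmenting path remains; maximum flow = 10.
By max-flow min-cut, the minimum cut capacity equals the max flow.
In the residual graph, reachable from Well: {Well, M3, P2, M4, P5}.
Min-cut edges: M4→Ref (5), P5→Ref (5); capacity 5 + 5 = 10.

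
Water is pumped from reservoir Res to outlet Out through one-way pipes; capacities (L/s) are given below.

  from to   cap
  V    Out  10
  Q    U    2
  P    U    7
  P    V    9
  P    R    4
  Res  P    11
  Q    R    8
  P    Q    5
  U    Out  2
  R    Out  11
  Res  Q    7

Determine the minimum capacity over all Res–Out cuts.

18

Augment Res→P→R→Out: bottleneck 4, flow now 4.
Augment Res→P→U→Out: bottleneck 2, flow now 6.
Augment Res→P→V→Out: bottleneck 5, flow now 11.
Augment Res→Q→R→Out: bottleneck 7, flow now 18.
No augmenting path remains; maximum flow = 18.
By max-flow min-cut, the minimum cut capacity equals the max flow.
In the residual graph, reachable from Res: {Res}.
Min-cut edges: Res→P (11), Res→Q (7); capacity 11 + 7 = 18.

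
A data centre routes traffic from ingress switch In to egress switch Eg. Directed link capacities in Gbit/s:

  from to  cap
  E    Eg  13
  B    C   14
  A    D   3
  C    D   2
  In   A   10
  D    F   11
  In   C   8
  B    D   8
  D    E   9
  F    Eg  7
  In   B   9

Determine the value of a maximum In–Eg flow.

Augment In→A→D→E→Eg: bottleneck 3, flow now 3.
Augment In→B→D→E→Eg: bottleneck 6, flow now 9.
Augment In→B→D→F→Eg: bottleneck 2, flow now 11.
Augment In→C→D→F→Eg: bottleneck 2, flow now 13.
No augmenting path remains; maximum flow = 13.
In the residual graph, reachable from In: {In, A, B, C}.
Min-cut edges: A→D (3), B→D (8), C→D (2); capacity 3 + 8 + 2 = 13.
This cut is saturated, so no flow can exceed 13.

13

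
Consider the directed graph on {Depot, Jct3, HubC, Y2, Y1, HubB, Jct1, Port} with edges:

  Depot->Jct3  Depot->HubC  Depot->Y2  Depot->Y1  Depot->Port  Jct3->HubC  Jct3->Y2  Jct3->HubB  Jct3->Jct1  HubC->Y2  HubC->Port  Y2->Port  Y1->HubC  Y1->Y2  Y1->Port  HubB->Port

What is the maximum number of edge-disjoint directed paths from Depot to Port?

5

Assign every edge capacity 1; by Menger, the answer equals the max flow.
Path Depot→Port (+1); total 1.
Path Depot→HubC→Port (+1); total 2.
Path Depot→Y2→Port (+1); total 3.
Path Depot→Y1→Port (+1); total 4.
Path Depot→Jct3→HubB→Port (+1); total 5.
No residual Depot→Port path; max flow = 5.
Certifying cut of size 5: {Depot→HubC, Depot→Jct3, Depot→Port, Depot→Y1, Depot→Y2}.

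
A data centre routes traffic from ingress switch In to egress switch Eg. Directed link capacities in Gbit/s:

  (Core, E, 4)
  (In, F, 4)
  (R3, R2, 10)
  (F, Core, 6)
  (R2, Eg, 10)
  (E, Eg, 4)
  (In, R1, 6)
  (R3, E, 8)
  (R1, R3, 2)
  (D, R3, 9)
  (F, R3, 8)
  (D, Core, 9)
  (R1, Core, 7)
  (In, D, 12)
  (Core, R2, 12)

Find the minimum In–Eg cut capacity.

14

Augment In→D→R3→E→Eg: bottleneck 4, flow now 4.
Augment In→D→R3→R2→Eg: bottleneck 5, flow now 9.
Augment In→D→Core→R2→Eg: bottleneck 3, flow now 12.
Augment In→F→R3→R2→Eg: bottleneck 2, flow now 14.
No augmenting path remains; maximum flow = 14.
By max-flow min-cut, the minimum cut capacity equals the max flow.
In the residual graph, reachable from In: {In, D, F, R1, R3, Core, E, R2}.
Min-cut edges: E→Eg (4), R2→Eg (10); capacity 4 + 10 = 14.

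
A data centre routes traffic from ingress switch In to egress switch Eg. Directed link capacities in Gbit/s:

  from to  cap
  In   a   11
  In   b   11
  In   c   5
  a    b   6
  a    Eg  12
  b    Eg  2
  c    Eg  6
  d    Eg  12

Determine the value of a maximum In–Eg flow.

Augment In→a→Eg: bottleneck 11, flow now 11.
Augment In→b→Eg: bottleneck 2, flow now 13.
Augment In→c→Eg: bottleneck 5, flow now 18.
No augmenting path remains; maximum flow = 18.
In the residual graph, reachable from In: {In, b}.
Min-cut edges: In→a (11), In→c (5), b→Eg (2); capacity 11 + 5 + 2 = 18.
This cut is saturated, so no flow can exceed 18.

18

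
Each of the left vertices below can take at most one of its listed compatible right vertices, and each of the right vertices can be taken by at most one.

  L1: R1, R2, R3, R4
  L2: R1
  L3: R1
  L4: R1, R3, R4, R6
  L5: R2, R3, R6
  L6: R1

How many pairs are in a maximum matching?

Unit-capacity flow: source→left, listed edges, right→sink; max matching = max flow.
Augmenting path L1→R1 (+1); matched 1.
Augmenting path L4→R3 (+1); matched 2.
Augmenting path L5→R2 (+1); matched 3.
Augmenting path L2→R1→L1→R4 (+1); matched 4.
No augmenting path remains; maximum matching = 4.
König certificate: {L1, L4, L5, R1} is a vertex cover of size 4 (every listed pair touches it), so no matching can be larger.

4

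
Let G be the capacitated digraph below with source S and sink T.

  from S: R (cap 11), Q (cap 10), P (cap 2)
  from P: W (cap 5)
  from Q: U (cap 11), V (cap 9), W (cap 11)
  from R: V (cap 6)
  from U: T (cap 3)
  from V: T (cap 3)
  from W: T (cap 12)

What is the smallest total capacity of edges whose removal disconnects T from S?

Augment S→P→W→T: bottleneck 2, flow now 2.
Augment S→Q→U→T: bottleneck 3, flow now 5.
Augment S→Q→V→T: bottleneck 3, flow now 8.
Augment S→Q→W→T: bottleneck 4, flow now 12.
Augment S→R→V→Q→W→T: bottleneck 3, flow now 15. (uses reverse residual edge)
No augmenting path remains; maximum flow = 15.
By max-flow min-cut, the minimum cut capacity equals the max flow.
In the residual graph, reachable from S: {S, R, V}.
Min-cut edges: S→P (2), S→Q (10), V→T (3); capacity 2 + 10 + 3 = 15.

15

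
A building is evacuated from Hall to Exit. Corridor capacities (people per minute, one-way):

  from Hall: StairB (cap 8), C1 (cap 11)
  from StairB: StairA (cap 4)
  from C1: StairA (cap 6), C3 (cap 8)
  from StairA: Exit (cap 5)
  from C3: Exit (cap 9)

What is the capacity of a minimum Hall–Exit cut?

13

Augment Hall→StairB→StairA→Exit: bottleneck 4, flow now 4.
Augment Hall→C1→StairA→Exit: bottleneck 1, flow now 5.
Augment Hall→C1→C3→Exit: bottleneck 8, flow now 13.
No augmenting path remains; maximum flow = 13.
By max-flow min-cut, the minimum cut capacity equals the max flow.
In the residual graph, reachable from Hall: {Hall, StairB, C1, StairA}.
Min-cut edges: C1→C3 (8), StairA→Exit (5); capacity 8 + 5 = 13.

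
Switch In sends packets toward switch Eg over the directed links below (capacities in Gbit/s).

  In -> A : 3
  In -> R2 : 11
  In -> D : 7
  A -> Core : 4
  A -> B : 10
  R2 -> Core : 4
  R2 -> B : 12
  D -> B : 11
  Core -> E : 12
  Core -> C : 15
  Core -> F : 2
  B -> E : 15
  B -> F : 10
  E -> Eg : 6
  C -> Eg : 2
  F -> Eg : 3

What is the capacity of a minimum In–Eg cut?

11

Augment In→A→Core→E→Eg: bottleneck 3, flow now 3.
Augment In→R2→Core→E→Eg: bottleneck 3, flow now 6.
Augment In→R2→Core→C→Eg: bottleneck 1, flow now 7.
Augment In→R2→B→F→Eg: bottleneck 3, flow now 10.
Augment In→R2→B→E→Core→C→Eg: bottleneck 1, flow now 11. (uses reverse residual edge)
No augmenting path remains; maximum flow = 11.
By max-flow min-cut, the minimum cut capacity equals the max flow.
In the residual graph, reachable from In: {In, A, R2, D, Core, B, E, C, F}.
Min-cut edges: E→Eg (6), C→Eg (2), F→Eg (3); capacity 6 + 2 + 3 = 11.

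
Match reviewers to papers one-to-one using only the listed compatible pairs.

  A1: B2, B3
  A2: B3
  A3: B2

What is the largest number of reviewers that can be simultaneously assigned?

2

Unit-capacity flow: source→left, listed edges, right→sink; max matching = max flow.
Augmenting path A1→B2 (+1); matched 1.
Augmenting path A2→B3 (+1); matched 2.
No augmenting path remains; maximum matching = 2.
König certificate: {B2, B3} is a vertex cover of size 2 (every listed pair touches it), so no matching can be larger.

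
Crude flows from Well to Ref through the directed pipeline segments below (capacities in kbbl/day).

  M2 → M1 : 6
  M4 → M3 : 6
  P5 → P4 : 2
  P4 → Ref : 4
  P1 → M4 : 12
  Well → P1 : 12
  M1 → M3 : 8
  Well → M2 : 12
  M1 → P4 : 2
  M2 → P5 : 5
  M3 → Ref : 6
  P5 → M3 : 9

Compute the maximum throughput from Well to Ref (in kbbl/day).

Augment Well→M2→P5→M3→Ref: bottleneck 5, flow now 5.
Augment Well→M2→M1→M3→Ref: bottleneck 1, flow now 6.
Augment Well→M2→M1→P4→Ref: bottleneck 2, flow now 8.
Augment Well→M2→M1→M3→P5→P4→Ref: bottleneck 2, flow now 10. (uses reverse residual edge)
No augmenting path remains; maximum flow = 10.
In the residual graph, reachable from Well: {Well, M2, P1, P5, M1, M4, M3}.
Min-cut edges: P5→P4 (2), M1→P4 (2), M3→Ref (6); capacity 2 + 2 + 6 = 10.
This cut is saturated, so no flow can exceed 10.

10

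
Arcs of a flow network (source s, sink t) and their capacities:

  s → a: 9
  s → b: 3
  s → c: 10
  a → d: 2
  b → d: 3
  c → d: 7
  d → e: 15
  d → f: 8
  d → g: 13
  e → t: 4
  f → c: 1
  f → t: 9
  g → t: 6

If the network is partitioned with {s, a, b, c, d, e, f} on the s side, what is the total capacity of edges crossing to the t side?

26

Edges leaving {s, a, b, c, d, e, f}: d→g (13), e→t (4), f→t (9).
Cut capacity = 13 + 4 + 9 = 26.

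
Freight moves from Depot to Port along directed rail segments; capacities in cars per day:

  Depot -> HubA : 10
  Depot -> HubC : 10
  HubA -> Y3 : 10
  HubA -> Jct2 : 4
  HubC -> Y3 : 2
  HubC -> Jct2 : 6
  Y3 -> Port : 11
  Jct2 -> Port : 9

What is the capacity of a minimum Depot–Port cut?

Augment Depot→HubA→Y3→Port: bottleneck 10, flow now 10.
Augment Depot→HubC→Y3→Port: bottleneck 1, flow now 11.
Augment Depot→HubC→Jct2→Port: bottleneck 6, flow now 17.
Augment Depot→HubC→Y3→HubA→Jct2→Port: bottleneck 1, flow now 18. (uses reverse residual edge)
No augmenting path remains; maximum flow = 18.
By max-flow min-cut, the minimum cut capacity equals the max flow.
In the residual graph, reachable from Depot: {Depot, HubC}.
Min-cut edges: Depot→HubA (10), HubC→Y3 (2), HubC→Jct2 (6); capacity 10 + 2 + 6 = 18.

18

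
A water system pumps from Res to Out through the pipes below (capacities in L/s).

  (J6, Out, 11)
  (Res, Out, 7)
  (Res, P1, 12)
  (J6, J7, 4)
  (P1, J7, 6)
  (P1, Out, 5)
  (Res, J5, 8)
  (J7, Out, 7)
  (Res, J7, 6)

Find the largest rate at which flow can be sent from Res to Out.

Augment Res→Out: bottleneck 7, flow now 7.
Augment Res→P1→Out: bottleneck 5, flow now 12.
Augment Res→J7→Out: bottleneck 6, flow now 18.
Augment Res→P1→J7→Out: bottleneck 1, flow now 19.
No augmenting path remains; maximum flow = 19.
In the residual graph, reachable from Res: {Res, J5, P1, J7}.
Min-cut edges: Res→Out (7), P1→Out (5), J7→Out (7); capacity 7 + 5 + 7 = 19.
This cut is saturated, so no flow can exceed 19.

19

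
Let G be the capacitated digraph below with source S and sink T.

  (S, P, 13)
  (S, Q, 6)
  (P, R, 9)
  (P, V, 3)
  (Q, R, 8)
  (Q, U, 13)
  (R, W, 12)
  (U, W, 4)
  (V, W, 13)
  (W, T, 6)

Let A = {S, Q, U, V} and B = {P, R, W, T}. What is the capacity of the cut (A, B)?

Edges leaving {S, Q, U, V}: S→P (13), Q→R (8), U→W (4), V→W (13).
Cut capacity = 13 + 8 + 4 + 13 = 38.

38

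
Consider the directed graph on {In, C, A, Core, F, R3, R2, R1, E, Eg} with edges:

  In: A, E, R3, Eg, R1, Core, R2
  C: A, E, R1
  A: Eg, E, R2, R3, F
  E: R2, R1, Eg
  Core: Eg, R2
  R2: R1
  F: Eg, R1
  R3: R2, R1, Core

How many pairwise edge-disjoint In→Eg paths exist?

4

Assign every edge capacity 1; by Menger, the answer equals the max flow.
Path In→Eg (+1); total 1.
Path In→A→Eg (+1); total 2.
Path In→Core→Eg (+1); total 3.
Path In→E→Eg (+1); total 4.
No residual In→Eg path; max flow = 4.
Certifying cut of size 4: {Core→Eg, In→A, In→E, In→Eg}.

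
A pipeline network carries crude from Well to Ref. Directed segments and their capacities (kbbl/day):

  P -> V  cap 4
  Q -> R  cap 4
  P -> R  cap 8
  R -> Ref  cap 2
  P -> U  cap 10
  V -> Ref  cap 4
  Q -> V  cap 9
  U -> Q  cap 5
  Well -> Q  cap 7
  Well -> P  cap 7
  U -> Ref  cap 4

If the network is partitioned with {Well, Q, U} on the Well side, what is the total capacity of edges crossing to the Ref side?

Edges leaving {Well, Q, U}: Well→P (7), Q→R (4), Q→V (9), U→Ref (4).
Cut capacity = 7 + 4 + 9 + 4 = 24.

24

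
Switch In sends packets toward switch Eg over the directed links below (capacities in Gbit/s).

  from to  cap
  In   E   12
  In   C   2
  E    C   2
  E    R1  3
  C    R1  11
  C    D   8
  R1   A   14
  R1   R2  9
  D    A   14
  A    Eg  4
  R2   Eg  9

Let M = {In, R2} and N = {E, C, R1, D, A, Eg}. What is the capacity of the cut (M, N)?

23

Edges leaving {In, R2}: In→E (12), In→C (2), R2→Eg (9).
Cut capacity = 12 + 2 + 9 = 23.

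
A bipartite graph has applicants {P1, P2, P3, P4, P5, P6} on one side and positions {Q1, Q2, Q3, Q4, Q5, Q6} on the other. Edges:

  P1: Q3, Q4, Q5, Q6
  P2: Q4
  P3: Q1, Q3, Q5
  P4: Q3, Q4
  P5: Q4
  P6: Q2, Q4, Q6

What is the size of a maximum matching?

5

Unit-capacity flow: source→left, listed edges, right→sink; max matching = max flow.
Augmenting path P1→Q3 (+1); matched 1.
Augmenting path P2→Q4 (+1); matched 2.
Augmenting path P3→Q1 (+1); matched 3.
Augmenting path P6→Q2 (+1); matched 4.
Augmenting path P4→Q3→P1→Q5 (+1); matched 5.
No augmenting path remains; maximum matching = 5.
König certificate: {P1, P3, P4, P6, Q4} is a vertex cover of size 5 (every listed pair touches it), so no matching can be larger.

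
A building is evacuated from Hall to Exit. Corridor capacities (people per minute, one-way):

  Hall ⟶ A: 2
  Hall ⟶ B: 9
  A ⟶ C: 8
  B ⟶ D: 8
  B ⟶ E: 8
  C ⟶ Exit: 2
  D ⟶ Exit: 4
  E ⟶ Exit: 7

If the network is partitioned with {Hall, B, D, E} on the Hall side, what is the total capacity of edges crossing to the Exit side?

13

Edges leaving {Hall, B, D, E}: Hall→A (2), D→Exit (4), E→Exit (7).
Cut capacity = 2 + 4 + 7 = 13.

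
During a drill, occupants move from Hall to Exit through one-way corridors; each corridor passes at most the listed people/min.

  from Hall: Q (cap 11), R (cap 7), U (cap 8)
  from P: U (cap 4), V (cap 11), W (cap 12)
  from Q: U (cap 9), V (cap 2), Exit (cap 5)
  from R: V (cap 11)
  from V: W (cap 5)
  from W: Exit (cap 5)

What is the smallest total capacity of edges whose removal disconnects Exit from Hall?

Augment Hall→Q→Exit: bottleneck 5, flow now 5.
Augment Hall→Q→V→W→Exit: bottleneck 2, flow now 7.
Augment Hall→R→V→W→Exit: bottleneck 3, flow now 10.
No augmenting path remains; maximum flow = 10.
By max-flow min-cut, the minimum cut capacity equals the max flow.
In the residual graph, reachable from Hall: {Hall, Q, R, U, V}.
Min-cut edges: Q→Exit (5), V→W (5); capacity 5 + 5 = 10.

10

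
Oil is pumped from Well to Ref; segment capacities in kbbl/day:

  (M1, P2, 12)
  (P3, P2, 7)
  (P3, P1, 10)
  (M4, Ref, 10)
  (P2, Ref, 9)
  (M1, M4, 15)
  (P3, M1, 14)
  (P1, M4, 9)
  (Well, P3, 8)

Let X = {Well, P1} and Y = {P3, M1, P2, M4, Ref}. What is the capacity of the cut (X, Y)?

Edges leaving {Well, P1}: Well→P3 (8), P1→M4 (9).
Cut capacity = 8 + 9 = 17.

17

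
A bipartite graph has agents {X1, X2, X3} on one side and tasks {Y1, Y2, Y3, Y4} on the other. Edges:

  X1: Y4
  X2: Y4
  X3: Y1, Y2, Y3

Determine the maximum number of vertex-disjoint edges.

2

Unit-capacity flow: source→left, listed edges, right→sink; max matching = max flow.
Augmenting path X1→Y4 (+1); matched 1.
Augmenting path X3→Y1 (+1); matched 2.
No augmenting path remains; maximum matching = 2.
König certificate: {X3, Y4} is a vertex cover of size 2 (every listed pair touches it), so no matching can be larger.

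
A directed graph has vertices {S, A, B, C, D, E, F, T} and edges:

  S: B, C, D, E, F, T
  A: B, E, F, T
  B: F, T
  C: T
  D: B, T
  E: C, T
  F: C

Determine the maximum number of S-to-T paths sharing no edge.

5

Assign every edge capacity 1; by Menger, the answer equals the max flow.
Path S→T (+1); total 1.
Path S→B→T (+1); total 2.
Path S→C→T (+1); total 3.
Path S→D→T (+1); total 4.
Path S→E→T (+1); total 5.
No residual S→T path; max flow = 5.
Certifying cut of size 5: {C→T, S→B, S→D, S→E, S→T}.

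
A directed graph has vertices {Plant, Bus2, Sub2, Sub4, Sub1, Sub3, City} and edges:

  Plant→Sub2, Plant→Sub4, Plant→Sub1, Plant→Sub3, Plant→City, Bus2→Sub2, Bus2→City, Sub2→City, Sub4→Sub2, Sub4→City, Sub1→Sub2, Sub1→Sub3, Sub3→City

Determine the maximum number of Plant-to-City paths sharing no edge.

Assign every edge capacity 1; by Menger, the answer equals the max flow.
Path Plant→City (+1); total 1.
Path Plant→Sub2→City (+1); total 2.
Path Plant→Sub4→City (+1); total 3.
Path Plant→Sub3→City (+1); total 4.
No residual Plant→City path; max flow = 4.
Certifying cut of size 4: {Plant→City, Plant→Sub4, Sub2→City, Sub3→City}.

4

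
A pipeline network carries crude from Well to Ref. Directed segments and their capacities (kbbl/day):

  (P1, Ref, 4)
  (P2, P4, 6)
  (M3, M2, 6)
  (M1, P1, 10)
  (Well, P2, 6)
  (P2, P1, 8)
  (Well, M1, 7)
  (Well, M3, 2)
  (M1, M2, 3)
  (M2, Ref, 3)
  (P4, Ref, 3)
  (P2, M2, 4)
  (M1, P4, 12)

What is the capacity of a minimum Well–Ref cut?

Augment Well→M3→M2→Ref: bottleneck 2, flow now 2.
Augment Well→M1→P1→Ref: bottleneck 4, flow now 6.
Augment Well→M1→M2→Ref: bottleneck 1, flow now 7.
Augment Well→M1→P4→Ref: bottleneck 2, flow now 9.
Augment Well→P2→P4→Ref: bottleneck 1, flow now 10.
No augmenting path remains; maximum flow = 10.
By max-flow min-cut, the minimum cut capacity equals the max flow.
In the residual graph, reachable from Well: {Well, M3, M1, P2, P1, M2, P4}.
Min-cut edges: P1→Ref (4), M2→Ref (3), P4→Ref (3); capacity 4 + 3 + 3 = 10.

10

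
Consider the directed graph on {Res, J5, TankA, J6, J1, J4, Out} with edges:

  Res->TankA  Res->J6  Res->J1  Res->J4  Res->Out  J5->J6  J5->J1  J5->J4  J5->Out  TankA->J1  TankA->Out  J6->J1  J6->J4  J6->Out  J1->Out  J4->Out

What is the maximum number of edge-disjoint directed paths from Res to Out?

Assign every edge capacity 1; by Menger, the answer equals the max flow.
Path Res→Out (+1); total 1.
Path Res→TankA→Out (+1); total 2.
Path Res→J6→Out (+1); total 3.
Path Res→J1→Out (+1); total 4.
Path Res→J4→Out (+1); total 5.
No residual Res→Out path; max flow = 5.
Certifying cut of size 5: {Res→J1, Res→J4, Res→J6, Res→Out, Res→TankA}.

5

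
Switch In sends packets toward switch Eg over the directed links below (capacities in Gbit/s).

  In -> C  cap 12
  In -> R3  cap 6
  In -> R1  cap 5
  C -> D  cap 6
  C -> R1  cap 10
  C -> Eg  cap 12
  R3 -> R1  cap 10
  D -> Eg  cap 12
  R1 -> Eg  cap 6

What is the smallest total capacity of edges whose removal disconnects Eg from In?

18

Augment In→C→Eg: bottleneck 12, flow now 12.
Augment In→R1→Eg: bottleneck 5, flow now 17.
Augment In→R3→R1→Eg: bottleneck 1, flow now 18.
No augmenting path remains; maximum flow = 18.
By max-flow min-cut, the minimum cut capacity equals the max flow.
In the residual graph, reachable from In: {In, R3, R1}.
Min-cut edges: In→C (12), R1→Eg (6); capacity 12 + 6 = 18.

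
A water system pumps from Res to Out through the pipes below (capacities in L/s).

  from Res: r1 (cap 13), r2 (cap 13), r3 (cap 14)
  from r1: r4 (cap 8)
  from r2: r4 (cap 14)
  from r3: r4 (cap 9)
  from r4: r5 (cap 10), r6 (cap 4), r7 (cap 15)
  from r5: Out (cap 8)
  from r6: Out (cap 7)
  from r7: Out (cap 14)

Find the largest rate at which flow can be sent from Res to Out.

26

Augment Res→r1→r4→r5→Out: bottleneck 8, flow now 8.
Augment Res→r2→r4→r6→Out: bottleneck 4, flow now 12.
Augment Res→r2→r4→r7→Out: bottleneck 9, flow now 21.
Augment Res→r3→r4→r7→Out: bottleneck 5, flow now 26.
No augmenting path remains; maximum flow = 26.
In the residual graph, reachable from Res: {Res, r1, r2, r3, r4, r5, r7}.
Min-cut edges: r4→r6 (4), r5→Out (8), r7→Out (14); capacity 4 + 8 + 14 = 26.
This cut is saturated, so no flow can exceed 26.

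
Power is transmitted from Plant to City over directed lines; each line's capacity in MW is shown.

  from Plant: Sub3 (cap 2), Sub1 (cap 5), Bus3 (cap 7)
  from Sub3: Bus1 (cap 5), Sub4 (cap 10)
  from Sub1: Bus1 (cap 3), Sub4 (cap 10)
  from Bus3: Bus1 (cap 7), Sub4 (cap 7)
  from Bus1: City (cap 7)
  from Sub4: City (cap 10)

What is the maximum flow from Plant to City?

14

Augment Plant→Sub3→Bus1→City: bottleneck 2, flow now 2.
Augment Plant→Sub1→Bus1→City: bottleneck 3, flow now 5.
Augment Plant→Sub1→Sub4→City: bottleneck 2, flow now 7.
Augment Plant→Bus3→Bus1→City: bottleneck 2, flow now 9.
Augment Plant→Bus3→Sub4→City: bottleneck 5, flow now 14.
No augmenting path remains; maximum flow = 14.
In the residual graph, reachable from Plant: {Plant}.
Min-cut edges: Plant→Sub3 (2), Plant→Sub1 (5), Plant→Bus3 (7); capacity 2 + 5 + 7 = 14.
This cut is saturated, so no flow can exceed 14.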